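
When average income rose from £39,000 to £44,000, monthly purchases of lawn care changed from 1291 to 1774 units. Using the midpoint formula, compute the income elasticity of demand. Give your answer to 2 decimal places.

ΔQ = 483, ΔI = 5000. Midpoints: Ī = 41,500, Q̄ = 1532.5.
ε_I = (ΔQ/ΔI)(Ī/Q̄) = (483/5000)(41500/1532.5).
ε_I > 0, so the good is normal.

2.62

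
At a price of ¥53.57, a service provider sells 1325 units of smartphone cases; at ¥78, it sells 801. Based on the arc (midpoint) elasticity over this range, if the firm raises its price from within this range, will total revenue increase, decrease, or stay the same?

decrease

Arc ε = (-524/24.43)(65.78/1063.0) ≈ -1.327.
|ε| = 1.33 > 1, so demand is elastic. A price rise therefore reduces total revenue.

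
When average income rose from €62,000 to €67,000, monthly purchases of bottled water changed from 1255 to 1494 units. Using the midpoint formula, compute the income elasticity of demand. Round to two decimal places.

2.24

ΔQ = 239, ΔI = 5000. Midpoints: Ī = 64,500, Q̄ = 1374.5.
ε_I = (ΔQ/ΔI)(Ī/Q̄) = (239/5000)(64500/1374.5).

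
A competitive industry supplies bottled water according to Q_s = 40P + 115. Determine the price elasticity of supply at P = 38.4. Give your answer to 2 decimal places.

0.93

At P = 38.4, Q_s = 1651.
dQ_s/dP = 40.
ε_s = (dQ_s/dP)(P/Q_s) = (40)(38.4/1651).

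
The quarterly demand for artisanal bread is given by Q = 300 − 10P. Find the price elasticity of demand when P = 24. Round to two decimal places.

-4.00

At P = 24, Q = 60.
dQ/dP = −10.
ε = (dQ/dP)(P/Q) = (-10)(24/60).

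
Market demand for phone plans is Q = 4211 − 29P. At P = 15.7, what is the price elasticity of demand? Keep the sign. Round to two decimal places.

-0.12

At P = 15.7, Q = 3755.700.
dQ/dP = −29.
ε = (dQ/dP)(P/Q) = (-29)(15.7/3755.700).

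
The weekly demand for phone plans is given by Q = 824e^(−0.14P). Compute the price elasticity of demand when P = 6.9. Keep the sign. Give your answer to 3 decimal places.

At P = 6.9, Q = 313.616.
dQ/dP = −0.14·824e^(−0.14P) = −0.14Q = -43.906.
ε = (dQ/dP)(P/Q) = (-43.906)(6.9/313.616).

-0.966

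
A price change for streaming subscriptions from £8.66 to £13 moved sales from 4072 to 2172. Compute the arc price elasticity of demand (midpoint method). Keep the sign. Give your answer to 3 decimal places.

-1.519

ΔQ = 2172 − 4072 = -1900; ΔP = 13 − 8.66 = 4.34.
Midpoints: P̄ = 10.83, Q̄ = 3122.0.
ε = (ΔQ/ΔP)(P̄/Q̄) = (-1900/4.34)(10.83/3122.0).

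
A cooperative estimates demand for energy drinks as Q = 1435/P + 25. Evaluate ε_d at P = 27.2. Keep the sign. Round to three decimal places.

-0.678

At P = 27.2, Q = 77.757.
dQ/dP = −1435/P² = -1.940.
ε = (dQ/dP)(P/Q) = (-1.940)(27.2/77.757).
|ε| < 1, so demand is inelastic at this price.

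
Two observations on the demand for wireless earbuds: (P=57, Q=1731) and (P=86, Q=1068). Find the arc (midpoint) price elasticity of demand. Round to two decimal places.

ΔQ = 1068 − 1731 = -663; ΔP = 86 − 57 = 29.
Midpoints: P̄ = 71.50, Q̄ = 1399.5.
ε = (ΔQ/ΔP)(P̄/Q̄) = (-663/29)(71.50/1399.5).

-1.17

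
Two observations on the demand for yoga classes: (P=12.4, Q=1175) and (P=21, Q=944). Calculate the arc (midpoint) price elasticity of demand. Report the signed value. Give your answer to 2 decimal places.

ΔQ = 944 − 1175 = -231; ΔP = 21 − 12.4 = 8.6.
Midpoints: P̄ = 16.70, Q̄ = 1059.5.
ε = (ΔQ/ΔP)(P̄/Q̄) = (-231/8.6)(16.70/1059.5).

-0.42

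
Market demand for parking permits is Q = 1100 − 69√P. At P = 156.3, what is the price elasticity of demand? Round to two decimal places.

At P = 156.3, Q = 237.362.
dQ/dP = −69/(2√P) = -2.760.
ε = (dQ/dP)(P/Q) = (-2.760)(156.3/237.362).

-1.82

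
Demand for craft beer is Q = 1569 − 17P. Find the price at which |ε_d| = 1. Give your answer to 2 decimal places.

46.15

For linear demand Q = a − bP, ε = −bP/(a − bP). |ε| = 1 when bP = a − bP, i.e. P = a/(2b).
P = 1569/(2·17) = 1569/34 = 46.1471.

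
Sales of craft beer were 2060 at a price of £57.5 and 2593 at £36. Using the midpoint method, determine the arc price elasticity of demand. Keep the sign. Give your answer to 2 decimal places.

ΔQ = 2593 − 2060 = 533; ΔP = 36 − 57.5 = -21.5.
Midpoints: P̄ = 46.75, Q̄ = 2326.5.
ε = (ΔQ/ΔP)(P̄/Q̄) = (533/-21.5)(46.75/2326.5).

-0.50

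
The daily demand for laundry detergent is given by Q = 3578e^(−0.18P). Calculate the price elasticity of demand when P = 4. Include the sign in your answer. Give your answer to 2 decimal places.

-0.72

At P = 4, Q = 1741.600.
dQ/dP = −0.18·3578e^(−0.18P) = −0.18Q = -313.488.
ε = (dQ/dP)(P/Q) = (-313.488)(4/1741.600).
|ε| < 1, so demand is inelastic at this price.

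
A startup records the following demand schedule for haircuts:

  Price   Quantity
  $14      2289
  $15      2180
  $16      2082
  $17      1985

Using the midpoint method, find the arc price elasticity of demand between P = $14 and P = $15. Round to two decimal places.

At P = 14, Q = 2289; at P = 15, Q = 2180.
ΔQ = -109, ΔP = 1. Midpoints: P̄ = 14.50, Q̄ = 2234.5.
ε = (ΔQ/ΔP)(P̄/Q̄) = (-109/1)(14.50/2234.5).

-0.71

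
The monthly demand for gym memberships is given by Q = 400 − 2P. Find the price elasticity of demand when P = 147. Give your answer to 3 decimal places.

-2.774

At P = 147, Q = 106.
dQ/dP = −2.
ε = (dQ/dP)(P/Q) = (-2)(147/106).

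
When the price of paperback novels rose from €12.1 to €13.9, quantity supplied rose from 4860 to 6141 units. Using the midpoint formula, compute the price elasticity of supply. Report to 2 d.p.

1.68

ΔQ = 6141 − 4860 = 1281; ΔP = 13.9 − 12.1 = 1.8.
Midpoints: P̄ = 13.00, Q̄ = 5500.5.
ε_s = (ΔQ/ΔP)(P̄/Q̄) = (1281/1.8)(13.00/5500.5).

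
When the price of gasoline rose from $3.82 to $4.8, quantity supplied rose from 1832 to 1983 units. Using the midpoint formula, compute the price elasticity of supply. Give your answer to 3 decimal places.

ΔQ = 1983 − 1832 = 151; ΔP = 4.8 − 3.82 = 0.98.
Midpoints: P̄ = 4.31, Q̄ = 1907.5.
ε_s = (ΔQ/ΔP)(P̄/Q̄) = (151/0.98)(4.31/1907.5).

0.348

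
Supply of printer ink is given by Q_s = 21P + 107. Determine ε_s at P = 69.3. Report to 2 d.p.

0.93

At P = 69.3, Q_s = 1562.30.
dQ_s/dP = 21.
ε_s = (dQ_s/dP)(P/Q_s) = (21)(69.3/1562.30).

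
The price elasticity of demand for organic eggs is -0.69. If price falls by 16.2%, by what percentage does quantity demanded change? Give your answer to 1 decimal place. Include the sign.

%ΔQ ≈ ε × %ΔP = (-0.69)(-16.2%) = 11.18%.

11.2%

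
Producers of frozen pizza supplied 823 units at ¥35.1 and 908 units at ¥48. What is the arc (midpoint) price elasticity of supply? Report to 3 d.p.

0.316

ΔQ = 908 − 823 = 85; ΔP = 48 − 35.1 = 12.9.
Midpoints: P̄ = 41.55, Q̄ = 865.5.
ε_s = (ΔQ/ΔP)(P̄/Q̄) = (85/12.9)(41.55/865.5).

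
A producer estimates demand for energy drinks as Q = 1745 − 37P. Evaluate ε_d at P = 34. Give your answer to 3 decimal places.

At P = 34, Q = 487.
dQ/dP = −37.
ε = (dQ/dP)(P/Q) = (-37)(34/487).
|ε| > 1, so demand is elastic at this price.

-2.583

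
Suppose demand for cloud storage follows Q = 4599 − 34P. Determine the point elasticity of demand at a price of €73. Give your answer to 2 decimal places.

-1.17

At P = 73, Q = 2117.
dQ/dP = −34.
ε = (dQ/dP)(P/Q) = (-34)(73/2117).
|ε| > 1, so demand is elastic at this price.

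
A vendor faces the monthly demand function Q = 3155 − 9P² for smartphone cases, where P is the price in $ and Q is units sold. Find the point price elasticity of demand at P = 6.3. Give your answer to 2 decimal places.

At P = 6.3, Q = 2797.790.
dQ/dP = −18P = -113.400.
ε = (dQ/dP)(P/Q) = (-113.400)(6.3/2797.790).

-0.26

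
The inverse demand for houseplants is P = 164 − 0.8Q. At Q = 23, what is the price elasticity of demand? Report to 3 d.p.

-7.913

At Q = 23, P = 164 − 0.8(23) = 145.60.
dP/dQ = −0.8, so dQ/dP = 1/(−0.8) = -1.250.
ε = (dQ/dP)(P/Q) = (-1.250)(145.60/23).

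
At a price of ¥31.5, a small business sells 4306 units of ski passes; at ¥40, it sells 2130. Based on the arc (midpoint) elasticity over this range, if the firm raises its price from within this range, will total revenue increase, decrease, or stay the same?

Arc ε = (-2176/8.5)(35.75/3218.0) ≈ -2.844.
|ε| = 2.84 > 1, so demand is elastic. A price rise therefore reduces total revenue.

decrease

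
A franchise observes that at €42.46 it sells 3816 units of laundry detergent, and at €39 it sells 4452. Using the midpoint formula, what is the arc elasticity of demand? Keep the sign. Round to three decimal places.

-1.811

ΔQ = 4452 − 3816 = 636; ΔP = 39 − 42.46 = -3.46.
Midpoints: P̄ = 40.73, Q̄ = 4134.0.
ε = (ΔQ/ΔP)(P̄/Q̄) = (636/-3.46)(40.73/4134.0).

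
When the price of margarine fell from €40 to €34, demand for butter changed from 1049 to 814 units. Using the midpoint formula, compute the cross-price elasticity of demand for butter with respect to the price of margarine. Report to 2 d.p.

ΔQ_x = 814 − 1049 = -235; ΔP_y = 34 − 40 = -6.
Midpoints: P̄_y = 37.00, Q̄_x = 931.5.
ε_xy = (ΔQ_x/ΔP_y)(P̄_y/Q̄_x) = (-235/-6)(37.00/931.5).

1.56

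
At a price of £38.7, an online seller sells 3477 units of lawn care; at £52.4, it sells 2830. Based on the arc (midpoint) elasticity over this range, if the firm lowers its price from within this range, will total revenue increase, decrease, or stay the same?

Arc ε = (-647/13.7)(45.55/3153.5) ≈ -0.682.
|ε| = 0.68 < 1, so demand is inelastic. A price cut therefore reduces total revenue.

decrease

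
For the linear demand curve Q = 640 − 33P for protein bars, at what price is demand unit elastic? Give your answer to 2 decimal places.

9.70

For linear demand Q = a − bP, ε = −bP/(a − bP). |ε| = 1 when bP = a − bP, i.e. P = a/(2b).
P = 640/(2·33) = 640/66 = 9.6970.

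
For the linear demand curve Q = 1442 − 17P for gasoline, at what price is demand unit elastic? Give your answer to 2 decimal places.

42.41

For linear demand Q = a − bP, ε = −bP/(a − bP). |ε| = 1 when bP = a − bP, i.e. P = a/(2b).
P = 1442/(2·17) = 1442/34 = 42.4118.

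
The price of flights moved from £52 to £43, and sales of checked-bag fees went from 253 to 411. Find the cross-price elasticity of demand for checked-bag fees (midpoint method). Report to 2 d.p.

-2.51

ΔQ_x = 411 − 253 = 158; ΔP_y = 43 − 52 = -9.
Midpoints: P̄_y = 47.50, Q̄_x = 332.0.
ε_xy = (ΔQ_x/ΔP_y)(P̄_y/Q̄_x) = (158/-9)(47.50/332.0).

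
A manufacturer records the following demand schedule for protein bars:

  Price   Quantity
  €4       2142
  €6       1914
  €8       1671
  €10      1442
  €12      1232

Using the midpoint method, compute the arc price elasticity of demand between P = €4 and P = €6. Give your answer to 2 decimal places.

-0.28

At P = 4, Q = 2142; at P = 6, Q = 1914.
ΔQ = -228, ΔP = 2. Midpoints: P̄ = 5.00, Q̄ = 2028.0.
ε = (ΔQ/ΔP)(P̄/Q̄) = (-228/2)(5.00/2028.0).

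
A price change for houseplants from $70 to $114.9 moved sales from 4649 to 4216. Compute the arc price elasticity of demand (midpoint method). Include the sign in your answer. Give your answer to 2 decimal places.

ΔQ = 4216 − 4649 = -433; ΔP = 114.9 − 70 = 44.9.
Midpoints: P̄ = 92.45, Q̄ = 4432.5.
ε = (ΔQ/ΔP)(P̄/Q̄) = (-433/44.9)(92.45/4432.5).

-0.20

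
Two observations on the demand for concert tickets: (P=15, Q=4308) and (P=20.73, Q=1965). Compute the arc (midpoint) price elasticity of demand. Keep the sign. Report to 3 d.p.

-2.329

ΔQ = 1965 − 4308 = -2343; ΔP = 20.73 − 15 = 5.73.
Midpoints: P̄ = 17.87, Q̄ = 3136.5.
ε = (ΔQ/ΔP)(P̄/Q̄) = (-2343/5.73)(17.87/3136.5).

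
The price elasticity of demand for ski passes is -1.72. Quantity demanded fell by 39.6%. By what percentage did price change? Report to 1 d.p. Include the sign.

%ΔP ≈ %ΔQ / ε = (-39.6%)/(-1.72) = 23.02%.

23.0%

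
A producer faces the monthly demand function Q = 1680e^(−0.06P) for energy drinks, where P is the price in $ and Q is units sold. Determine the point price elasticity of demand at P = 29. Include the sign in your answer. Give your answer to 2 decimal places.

-1.74

At P = 29, Q = 294.874.
dQ/dP = −0.06·1680e^(−0.06P) = −0.06Q = -17.692.
ε = (dQ/dP)(P/Q) = (-17.692)(29/294.874).
|ε| > 1, so demand is elastic at this price.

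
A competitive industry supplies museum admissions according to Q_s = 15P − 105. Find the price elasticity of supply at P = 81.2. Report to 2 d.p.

At P = 81.2, Q_s = 1113.
dQ_s/dP = 15.
ε_s = (dQ_s/dP)(P/Q_s) = (15)(81.2/1113).

1.09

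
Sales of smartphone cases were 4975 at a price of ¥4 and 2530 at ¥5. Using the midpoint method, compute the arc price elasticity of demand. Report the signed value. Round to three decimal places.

-2.932

ΔQ = 2530 − 4975 = -2445; ΔP = 5 − 4 = 1.
Midpoints: P̄ = 4.50, Q̄ = 3752.5.
ε = (ΔQ/ΔP)(P̄/Q̄) = (-2445/1)(4.50/3752.5).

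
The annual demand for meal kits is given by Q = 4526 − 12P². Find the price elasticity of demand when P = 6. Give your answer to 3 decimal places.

At P = 6, Q = 4094.
dQ/dP = −24P = -144.
ε = (dQ/dP)(P/Q) = (-144)(6/4094).
|ε| < 1, so demand is inelastic at this price.

-0.211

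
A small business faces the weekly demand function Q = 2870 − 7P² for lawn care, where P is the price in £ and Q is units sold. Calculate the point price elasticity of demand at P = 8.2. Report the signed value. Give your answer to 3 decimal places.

At P = 8.2, Q = 2399.320.
dQ/dP = −14P = -114.800.
ε = (dQ/dP)(P/Q) = (-114.800)(8.2/2399.320).

-0.392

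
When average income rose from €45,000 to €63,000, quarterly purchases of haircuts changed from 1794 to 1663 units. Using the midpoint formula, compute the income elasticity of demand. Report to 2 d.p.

ΔQ = -131, ΔI = 18000. Midpoints: Ī = 54,000, Q̄ = 1728.5.
ε_I = (ΔQ/ΔI)(Ī/Q̄) = (-131/18000)(54000/1728.5).

-0.23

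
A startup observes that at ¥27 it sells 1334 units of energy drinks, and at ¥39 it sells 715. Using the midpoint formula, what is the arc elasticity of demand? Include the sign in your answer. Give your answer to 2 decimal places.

-1.66

ΔQ = 715 − 1334 = -619; ΔP = 39 − 27 = 12.
Midpoints: P̄ = 33.00, Q̄ = 1024.5.
ε = (ΔQ/ΔP)(P̄/Q̄) = (-619/12)(33.00/1024.5).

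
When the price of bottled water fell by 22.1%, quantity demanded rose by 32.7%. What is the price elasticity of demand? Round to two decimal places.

-1.48

ε = %ΔQ / %ΔP = (32.7)/(-22.1) = -1.480.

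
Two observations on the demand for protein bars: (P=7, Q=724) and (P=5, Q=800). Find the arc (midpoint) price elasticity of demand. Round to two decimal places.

ΔQ = 800 − 724 = 76; ΔP = 5 − 7 = -2.
Midpoints: P̄ = 6.00, Q̄ = 762.0.
ε = (ΔQ/ΔP)(P̄/Q̄) = (76/-2)(6.00/762.0).

-0.30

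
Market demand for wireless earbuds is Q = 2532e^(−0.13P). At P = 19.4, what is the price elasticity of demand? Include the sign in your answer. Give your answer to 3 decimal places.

-2.522

At P = 19.4, Q = 203.317.
dQ/dP = −0.13·2532e^(−0.13P) = −0.13Q = -26.431.
ε = (dQ/dP)(P/Q) = (-26.431)(19.4/203.317).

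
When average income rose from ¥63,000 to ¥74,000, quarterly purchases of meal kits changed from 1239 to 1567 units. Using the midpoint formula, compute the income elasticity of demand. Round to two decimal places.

ΔQ = 328, ΔI = 11000. Midpoints: Ī = 68,500, Q̄ = 1403.0.
ε_I = (ΔQ/ΔI)(Ī/Q̄) = (328/11000)(68500/1403.0).

1.46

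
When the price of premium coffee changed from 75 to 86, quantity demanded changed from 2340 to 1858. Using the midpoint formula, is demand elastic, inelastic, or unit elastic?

elastic

Arc ε ≈ -1.680.
|ε| = 1.68 > 1.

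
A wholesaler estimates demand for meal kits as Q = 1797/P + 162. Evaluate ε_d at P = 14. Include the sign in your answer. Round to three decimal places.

At P = 14, Q = 290.357.
dQ/dP = −1797/P² = -9.168.
ε = (dQ/dP)(P/Q) = (-9.168)(14/290.357).

-0.442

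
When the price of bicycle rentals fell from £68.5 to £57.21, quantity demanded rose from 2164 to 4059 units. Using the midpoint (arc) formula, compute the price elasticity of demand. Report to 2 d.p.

-3.39

ΔQ = 4059 − 2164 = 1895; ΔP = 57.21 − 68.5 = -11.29.
Midpoints: P̄ = 62.86, Q̄ = 3111.5.
ε = (ΔQ/ΔP)(P̄/Q̄) = (1895/-11.29)(62.86/3111.5).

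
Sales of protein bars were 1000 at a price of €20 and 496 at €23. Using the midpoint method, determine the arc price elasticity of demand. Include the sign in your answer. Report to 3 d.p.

ΔQ = 496 − 1000 = -504; ΔP = 23 − 20 = 3.
Midpoints: P̄ = 21.50, Q̄ = 748.0.
ε = (ΔQ/ΔP)(P̄/Q̄) = (-504/3)(21.50/748.0).

-4.829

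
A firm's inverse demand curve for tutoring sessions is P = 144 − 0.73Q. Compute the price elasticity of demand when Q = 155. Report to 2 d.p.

At Q = 155, P = 144 − 0.73(155) = 30.85.
dP/dQ = −0.73, so dQ/dP = 1/(−0.73) = -1.370.
ε = (dQ/dP)(P/Q) = (-1.370)(30.85/155).

-0.27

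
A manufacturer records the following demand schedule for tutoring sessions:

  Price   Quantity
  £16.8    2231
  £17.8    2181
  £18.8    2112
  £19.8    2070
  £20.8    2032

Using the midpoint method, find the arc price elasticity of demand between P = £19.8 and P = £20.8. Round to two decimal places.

-0.38

At P = 19.8, Q = 2070; at P = 20.8, Q = 2032.
ΔQ = -38, ΔP = 1.0. Midpoints: P̄ = 20.30, Q̄ = 2051.0.
ε = (ΔQ/ΔP)(P̄/Q̄) = (-38/1.0)(20.30/2051.0).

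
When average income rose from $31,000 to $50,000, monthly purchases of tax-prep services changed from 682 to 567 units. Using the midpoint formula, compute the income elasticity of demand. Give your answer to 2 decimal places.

ΔQ = -115, ΔI = 19000. Midpoints: Ī = 40,500, Q̄ = 624.5.
ε_I = (ΔQ/ΔI)(Ī/Q̄) = (-115/19000)(40500/624.5).
ε_I < 0, so the good is inferior.

-0.39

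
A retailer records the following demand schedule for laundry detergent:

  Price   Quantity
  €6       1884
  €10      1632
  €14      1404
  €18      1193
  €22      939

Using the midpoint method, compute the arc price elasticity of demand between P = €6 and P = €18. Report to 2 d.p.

-0.45

At P = 6, Q = 1884; at P = 18, Q = 1193.
ΔQ = -691, ΔP = 12. Midpoints: P̄ = 12.00, Q̄ = 1538.5.
ε = (ΔQ/ΔP)(P̄/Q̄) = (-691/12)(12.00/1538.5).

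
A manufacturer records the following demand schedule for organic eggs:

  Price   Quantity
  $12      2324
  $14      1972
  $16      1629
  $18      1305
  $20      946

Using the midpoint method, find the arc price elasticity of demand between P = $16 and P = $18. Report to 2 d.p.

-1.88

At P = 16, Q = 1629; at P = 18, Q = 1305.
ΔQ = -324, ΔP = 2. Midpoints: P̄ = 17.00, Q̄ = 1467.0.
ε = (ΔQ/ΔP)(P̄/Q̄) = (-324/2)(17.00/1467.0).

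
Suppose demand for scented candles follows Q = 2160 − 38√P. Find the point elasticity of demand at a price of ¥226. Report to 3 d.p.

-0.180

At P = 226, Q = 1588.735.
dQ/dP = −38/(2√P) = -1.264.
ε = (dQ/dP)(P/Q) = (-1.264)(226/1588.735).
|ε| < 1, so demand is inelastic at this price.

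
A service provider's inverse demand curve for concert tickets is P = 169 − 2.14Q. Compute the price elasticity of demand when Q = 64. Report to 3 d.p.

At Q = 64, P = 169 − 2.14(64) = 32.04.
dP/dQ = −2.14, so dQ/dP = 1/(−2.14) = -0.467.
ε = (dQ/dP)(P/Q) = (-0.467)(32.04/64).

-0.234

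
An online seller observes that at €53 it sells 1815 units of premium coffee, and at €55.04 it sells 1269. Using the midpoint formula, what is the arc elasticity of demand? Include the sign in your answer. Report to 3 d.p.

-9.376

ΔQ = 1269 − 1815 = -546; ΔP = 55.04 − 53 = 2.04.
Midpoints: P̄ = 54.02, Q̄ = 1542.0.
ε = (ΔQ/ΔP)(P̄/Q̄) = (-546/2.04)(54.02/1542.0).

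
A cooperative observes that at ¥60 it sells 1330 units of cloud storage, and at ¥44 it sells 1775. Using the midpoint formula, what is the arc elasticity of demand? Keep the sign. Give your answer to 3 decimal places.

-0.932

ΔQ = 1775 − 1330 = 445; ΔP = 44 − 60 = -16.
Midpoints: P̄ = 52.00, Q̄ = 1552.5.
ε = (ΔQ/ΔP)(P̄/Q̄) = (445/-16)(52.00/1552.5).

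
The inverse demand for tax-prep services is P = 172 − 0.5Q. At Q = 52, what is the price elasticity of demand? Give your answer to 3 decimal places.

At Q = 52, P = 172 − 0.5(52) = 146.00.
dP/dQ = −0.5, so dQ/dP = 1/(−0.5) = -2.000.
ε = (dQ/dP)(P/Q) = (-2.000)(146.00/52).

-5.615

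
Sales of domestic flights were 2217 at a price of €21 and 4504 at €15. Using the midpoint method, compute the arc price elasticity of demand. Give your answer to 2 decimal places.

-2.04

ΔQ = 4504 − 2217 = 2287; ΔP = 15 − 21 = -6.
Midpoints: P̄ = 18.00, Q̄ = 3360.5.
ε = (ΔQ/ΔP)(P̄/Q̄) = (2287/-6)(18.00/3360.5).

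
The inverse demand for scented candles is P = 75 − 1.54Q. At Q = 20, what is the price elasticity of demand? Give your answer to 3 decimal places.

At Q = 20, P = 75 − 1.54(20) = 44.20.
dP/dQ = −1.54, so dQ/dP = 1/(−1.54) = -0.649.
ε = (dQ/dP)(P/Q) = (-0.649)(44.20/20).

-1.435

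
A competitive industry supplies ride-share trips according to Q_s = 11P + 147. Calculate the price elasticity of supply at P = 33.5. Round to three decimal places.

At P = 33.5, Q_s = 515.50.
dQ_s/dP = 11.
ε_s = (dQ_s/dP)(P/Q_s) = (11)(33.5/515.50).

0.715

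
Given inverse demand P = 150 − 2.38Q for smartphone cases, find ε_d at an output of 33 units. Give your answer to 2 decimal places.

At Q = 33, P = 150 − 2.38(33) = 71.46.
dP/dQ = −2.38, so dQ/dP = 1/(−2.38) = -0.420.
ε = (dQ/dP)(P/Q) = (-0.420)(71.46/33).

-0.91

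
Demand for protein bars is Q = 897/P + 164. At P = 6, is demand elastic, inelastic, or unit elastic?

Q = 313.500, dQ/dP = -24.917.
ε = (dQ/dP)(P/Q) ≈ -0.477.
|ε| = 0.48 < 1.

inelastic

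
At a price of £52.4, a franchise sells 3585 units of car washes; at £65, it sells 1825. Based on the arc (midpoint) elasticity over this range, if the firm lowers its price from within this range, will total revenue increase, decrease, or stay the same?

increase

Arc ε = (-1760/12.6)(58.70/2705.0) ≈ -3.031.
|ε| = 3.03 > 1, so demand is elastic. A price cut therefore raises total revenue.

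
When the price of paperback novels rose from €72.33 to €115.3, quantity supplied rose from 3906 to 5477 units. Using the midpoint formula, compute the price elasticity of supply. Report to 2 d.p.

ΔQ = 5477 − 3906 = 1571; ΔP = 115.3 − 72.33 = 42.97.
Midpoints: P̄ = 93.81, Q̄ = 4691.5.
ε_s = (ΔQ/ΔP)(P̄/Q̄) = (1571/42.97)(93.81/4691.5).

0.73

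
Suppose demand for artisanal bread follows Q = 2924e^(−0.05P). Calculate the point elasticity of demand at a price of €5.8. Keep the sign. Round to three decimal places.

At P = 5.8, Q = 2187.923.
dQ/dP = −0.05·2924e^(−0.05P) = −0.05Q = -109.396.
ε = (dQ/dP)(P/Q) = (-109.396)(5.8/2187.923).
|ε| < 1, so demand is inelastic at this price.

-0.290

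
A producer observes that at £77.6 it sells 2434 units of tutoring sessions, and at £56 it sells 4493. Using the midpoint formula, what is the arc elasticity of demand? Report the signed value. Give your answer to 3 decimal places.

ΔQ = 4493 − 2434 = 2059; ΔP = 56 − 77.6 = -21.6.
Midpoints: P̄ = 66.80, Q̄ = 3463.5.
ε = (ΔQ/ΔP)(P̄/Q̄) = (2059/-21.6)(66.80/3463.5).

-1.839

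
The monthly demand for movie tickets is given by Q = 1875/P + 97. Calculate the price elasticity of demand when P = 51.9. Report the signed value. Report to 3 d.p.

At P = 51.9, Q = 133.127.
dQ/dP = −1875/P² = -0.696.
ε = (dQ/dP)(P/Q) = (-0.696)(51.9/133.127).

-0.271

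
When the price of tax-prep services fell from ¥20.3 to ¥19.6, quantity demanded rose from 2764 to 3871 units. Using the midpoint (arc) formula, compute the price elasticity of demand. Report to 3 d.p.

ΔQ = 3871 − 2764 = 1107; ΔP = 19.6 − 20.3 = -0.7.
Midpoints: P̄ = 19.95, Q̄ = 3317.5.
ε = (ΔQ/ΔP)(P̄/Q̄) = (1107/-0.7)(19.95/3317.5).

-9.510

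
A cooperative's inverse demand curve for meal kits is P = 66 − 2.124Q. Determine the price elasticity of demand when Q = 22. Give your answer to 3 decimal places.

-0.412

At Q = 22, P = 66 − 2.124(22) = 19.27.
dP/dQ = −2.124, so dQ/dP = 1/(−2.124) = -0.471.
ε = (dQ/dP)(P/Q) = (-0.471)(19.27/22).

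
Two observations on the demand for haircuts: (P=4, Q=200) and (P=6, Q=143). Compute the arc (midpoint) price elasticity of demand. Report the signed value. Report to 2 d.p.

-0.83

ΔQ = 143 − 200 = -57; ΔP = 6 − 4 = 2.
Midpoints: P̄ = 5.00, Q̄ = 171.5.
ε = (ΔQ/ΔP)(P̄/Q̄) = (-57/2)(5.00/171.5).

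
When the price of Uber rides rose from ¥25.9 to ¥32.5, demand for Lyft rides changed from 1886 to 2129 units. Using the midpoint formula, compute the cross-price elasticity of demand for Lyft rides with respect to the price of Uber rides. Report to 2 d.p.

0.54

ΔQ_x = 2129 − 1886 = 243; ΔP_y = 32.5 − 25.9 = 6.6.
Midpoints: P̄_y = 29.20, Q̄_x = 2007.5.
ε_xy = (ΔQ_x/ΔP_y)(P̄_y/Q̄_x) = (243/6.6)(29.20/2007.5).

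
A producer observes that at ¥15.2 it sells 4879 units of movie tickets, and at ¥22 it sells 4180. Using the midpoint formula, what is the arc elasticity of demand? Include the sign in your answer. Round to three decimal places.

-0.422

ΔQ = 4180 − 4879 = -699; ΔP = 22 − 15.2 = 6.8.
Midpoints: P̄ = 18.60, Q̄ = 4529.5.
ε = (ΔQ/ΔP)(P̄/Q̄) = (-699/6.8)(18.60/4529.5).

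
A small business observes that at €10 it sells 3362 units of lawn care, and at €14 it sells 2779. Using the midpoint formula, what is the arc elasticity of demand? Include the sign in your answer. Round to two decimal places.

ΔQ = 2779 − 3362 = -583; ΔP = 14 − 10 = 4.
Midpoints: P̄ = 12.00, Q̄ = 3070.5.
ε = (ΔQ/ΔP)(P̄/Q̄) = (-583/4)(12.00/3070.5).

-0.57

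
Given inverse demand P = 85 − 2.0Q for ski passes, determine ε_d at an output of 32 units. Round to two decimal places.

-0.33

At Q = 32, P = 85 − 2.0(32) = 21.00.
dP/dQ = −2.0, so dQ/dP = 1/(−2.0) = -0.500.
ε = (dQ/dP)(P/Q) = (-0.500)(21.00/32).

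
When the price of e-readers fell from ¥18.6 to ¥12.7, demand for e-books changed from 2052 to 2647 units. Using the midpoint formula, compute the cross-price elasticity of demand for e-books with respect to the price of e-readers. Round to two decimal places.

ΔQ_x = 2647 − 2052 = 595; ΔP_y = 12.7 − 18.6 = -5.9.
Midpoints: P̄_y = 15.65, Q̄_x = 2349.5.
ε_xy = (ΔQ_x/ΔP_y)(P̄_y/Q̄_x) = (595/-5.9)(15.65/2349.5).

-0.67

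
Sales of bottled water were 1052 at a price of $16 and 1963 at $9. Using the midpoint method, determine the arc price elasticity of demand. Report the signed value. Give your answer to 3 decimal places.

ΔQ = 1963 − 1052 = 911; ΔP = 9 − 16 = -7.
Midpoints: P̄ = 12.50, Q̄ = 1507.5.
ε = (ΔQ/ΔP)(P̄/Q̄) = (911/-7)(12.50/1507.5).

-1.079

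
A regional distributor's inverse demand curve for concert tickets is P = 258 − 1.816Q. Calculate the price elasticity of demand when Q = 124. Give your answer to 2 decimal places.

At Q = 124, P = 258 − 1.816(124) = 32.82.
dP/dQ = −1.816, so dQ/dP = 1/(−1.816) = -0.551.
ε = (dQ/dP)(P/Q) = (-0.551)(32.82/124).

-0.15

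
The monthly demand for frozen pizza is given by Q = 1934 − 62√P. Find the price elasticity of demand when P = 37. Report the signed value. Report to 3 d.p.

At P = 37, Q = 1556.869.
dQ/dP = −62/(2√P) = -5.096.
ε = (dQ/dP)(P/Q) = (-5.096)(37/1556.869).
|ε| < 1, so demand is inelastic at this price.

-0.121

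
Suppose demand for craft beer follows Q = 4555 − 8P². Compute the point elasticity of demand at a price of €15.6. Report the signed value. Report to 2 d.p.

At P = 15.6, Q = 2608.120.
dQ/dP = −16P = -249.600.
ε = (dQ/dP)(P/Q) = (-249.600)(15.6/2608.120).
|ε| > 1, so demand is elastic at this price.

-1.49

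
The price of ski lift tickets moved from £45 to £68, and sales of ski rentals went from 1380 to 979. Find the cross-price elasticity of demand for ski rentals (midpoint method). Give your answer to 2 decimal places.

ΔQ_x = 979 − 1380 = -401; ΔP_y = 68 − 45 = 23.
Midpoints: P̄_y = 56.50, Q̄_x = 1179.5.
ε_xy = (ΔQ_x/ΔP_y)(P̄_y/Q̄_x) = (-401/23)(56.50/1179.5).

-0.84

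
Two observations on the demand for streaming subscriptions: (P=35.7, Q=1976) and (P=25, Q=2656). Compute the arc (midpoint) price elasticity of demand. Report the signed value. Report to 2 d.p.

-0.83

ΔQ = 2656 − 1976 = 680; ΔP = 25 − 35.7 = -10.7.
Midpoints: P̄ = 30.35, Q̄ = 2316.0.
ε = (ΔQ/ΔP)(P̄/Q̄) = (680/-10.7)(30.35/2316.0).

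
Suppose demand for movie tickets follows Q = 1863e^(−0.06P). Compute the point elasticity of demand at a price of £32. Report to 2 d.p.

-1.92

At P = 32, Q = 273.129.
dQ/dP = −0.06·1863e^(−0.06P) = −0.06Q = -16.388.
ε = (dQ/dP)(P/Q) = (-16.388)(32/273.129).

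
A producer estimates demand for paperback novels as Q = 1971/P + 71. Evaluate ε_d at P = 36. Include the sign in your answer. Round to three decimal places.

At P = 36, Q = 125.750.
dQ/dP = −1971/P² = -1.521.
ε = (dQ/dP)(P/Q) = (-1.521)(36/125.750).
|ε| < 1, so demand is inelastic at this price.

-0.435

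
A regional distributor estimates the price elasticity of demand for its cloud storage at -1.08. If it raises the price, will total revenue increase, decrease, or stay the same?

|ε| = 1.08 > 1, so demand is elastic. A price rise therefore reduces total revenue.

decrease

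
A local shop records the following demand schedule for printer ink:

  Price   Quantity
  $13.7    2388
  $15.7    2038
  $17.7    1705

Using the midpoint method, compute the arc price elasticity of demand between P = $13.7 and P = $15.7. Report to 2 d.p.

-1.16

At P = 13.7, Q = 2388; at P = 15.7, Q = 2038.
ΔQ = -350, ΔP = 2.0. Midpoints: P̄ = 14.70, Q̄ = 2213.0.
ε = (ΔQ/ΔP)(P̄/Q̄) = (-350/2.0)(14.70/2213.0).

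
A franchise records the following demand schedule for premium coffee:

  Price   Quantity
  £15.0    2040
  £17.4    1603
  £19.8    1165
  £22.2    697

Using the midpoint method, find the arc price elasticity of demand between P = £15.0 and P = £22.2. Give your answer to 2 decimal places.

-2.54

At P = 15.0, Q = 2040; at P = 22.2, Q = 697.
ΔQ = -1343, ΔP = 7.2. Midpoints: P̄ = 18.60, Q̄ = 1368.5.
ε = (ΔQ/ΔP)(P̄/Q̄) = (-1343/7.2)(18.60/1368.5).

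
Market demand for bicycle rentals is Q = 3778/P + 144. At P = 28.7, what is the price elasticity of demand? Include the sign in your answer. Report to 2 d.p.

At P = 28.7, Q = 275.638.
dQ/dP = −3778/P² = -4.587.
ε = (dQ/dP)(P/Q) = (-4.587)(28.7/275.638).

-0.48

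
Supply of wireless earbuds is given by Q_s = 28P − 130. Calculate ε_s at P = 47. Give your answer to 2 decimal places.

1.11

At P = 47, Q_s = 1186.
dQ_s/dP = 28.
ε_s = (dQ_s/dP)(P/Q_s) = (28)(47/1186).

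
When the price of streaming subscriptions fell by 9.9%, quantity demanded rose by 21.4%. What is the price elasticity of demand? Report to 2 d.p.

ε = %ΔQ / %ΔP = (21.4)/(-9.9) = -2.162.

-2.16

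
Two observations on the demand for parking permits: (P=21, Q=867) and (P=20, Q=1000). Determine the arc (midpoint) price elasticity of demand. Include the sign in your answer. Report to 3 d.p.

-2.921

ΔQ = 1000 − 867 = 133; ΔP = 20 − 21 = -1.
Midpoints: P̄ = 20.50, Q̄ = 933.5.
ε = (ΔQ/ΔP)(P̄/Q̄) = (133/-1)(20.50/933.5).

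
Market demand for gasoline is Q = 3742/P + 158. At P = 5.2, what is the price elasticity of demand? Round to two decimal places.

At P = 5.2, Q = 877.615.
dQ/dP = −3742/P² = -138.388.
ε = (dQ/dP)(P/Q) = (-138.388)(5.2/877.615).

-0.82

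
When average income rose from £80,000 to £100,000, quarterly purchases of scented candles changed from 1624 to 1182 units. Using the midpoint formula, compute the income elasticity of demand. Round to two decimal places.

-1.42

ΔQ = -442, ΔI = 20000. Midpoints: Ī = 90,000, Q̄ = 1403.0.
ε_I = (ΔQ/ΔI)(Ī/Q̄) = (-442/20000)(90000/1403.0).
ε_I < 0, so the good is inferior.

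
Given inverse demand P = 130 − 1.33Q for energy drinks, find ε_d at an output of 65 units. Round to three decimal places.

At Q = 65, P = 130 − 1.33(65) = 43.55.
dP/dQ = −1.33, so dQ/dP = 1/(−1.33) = -0.752.
ε = (dQ/dP)(P/Q) = (-0.752)(43.55/65).

-0.504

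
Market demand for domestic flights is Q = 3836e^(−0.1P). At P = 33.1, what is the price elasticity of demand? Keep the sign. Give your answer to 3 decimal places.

-3.310

At P = 33.1, Q = 140.076.
dQ/dP = −0.1·3836e^(−0.1P) = −0.1Q = -14.008.
ε = (dQ/dP)(P/Q) = (-14.008)(33.1/140.076).
|ε| > 1, so demand is elastic at this price.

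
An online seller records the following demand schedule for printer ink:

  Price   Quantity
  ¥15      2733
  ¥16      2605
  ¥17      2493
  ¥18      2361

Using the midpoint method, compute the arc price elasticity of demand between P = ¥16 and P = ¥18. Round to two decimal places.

At P = 16, Q = 2605; at P = 18, Q = 2361.
ΔQ = -244, ΔP = 2. Midpoints: P̄ = 17.00, Q̄ = 2483.0.
ε = (ΔQ/ΔP)(P̄/Q̄) = (-244/2)(17.00/2483.0).

-0.84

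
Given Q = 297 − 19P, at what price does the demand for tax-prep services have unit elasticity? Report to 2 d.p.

7.82

For linear demand Q = a − bP, ε = −bP/(a − bP). |ε| = 1 when bP = a − bP, i.e. P = a/(2b).
P = 297/(2·19) = 297/38 = 7.8158.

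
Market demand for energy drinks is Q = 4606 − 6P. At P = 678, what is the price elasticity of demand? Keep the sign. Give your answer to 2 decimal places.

At P = 678, Q = 538.
dQ/dP = −6.
ε = (dQ/dP)(P/Q) = (-6)(678/538).

-7.56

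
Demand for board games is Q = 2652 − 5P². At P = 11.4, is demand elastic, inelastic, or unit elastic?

inelastic

Q = 2002.200, dQ/dP = -114.
ε = (dQ/dP)(P/Q) ≈ -0.649.
|ε| = 0.65 < 1.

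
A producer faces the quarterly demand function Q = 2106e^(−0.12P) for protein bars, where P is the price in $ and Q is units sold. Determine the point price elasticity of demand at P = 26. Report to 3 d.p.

At P = 26, Q = 92.995.
dQ/dP = −0.12·2106e^(−0.12P) = −0.12Q = -11.159.
ε = (dQ/dP)(P/Q) = (-11.159)(26/92.995).
|ε| > 1, so demand is elastic at this price.

-3.120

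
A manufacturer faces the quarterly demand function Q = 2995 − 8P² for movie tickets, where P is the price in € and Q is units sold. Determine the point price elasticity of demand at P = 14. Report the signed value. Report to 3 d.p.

-2.198

At P = 14, Q = 1427.
dQ/dP = −16P = -224.
ε = (dQ/dP)(P/Q) = (-224)(14/1427).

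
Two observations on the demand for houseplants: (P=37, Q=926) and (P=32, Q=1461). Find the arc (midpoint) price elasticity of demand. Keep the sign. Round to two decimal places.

ΔQ = 1461 − 926 = 535; ΔP = 32 − 37 = -5.
Midpoints: P̄ = 34.50, Q̄ = 1193.5.
ε = (ΔQ/ΔP)(P̄/Q̄) = (535/-5)(34.50/1193.5).

-3.09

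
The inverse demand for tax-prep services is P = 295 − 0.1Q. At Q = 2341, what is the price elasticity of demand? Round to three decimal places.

-0.260

At Q = 2341, P = 295 − 0.1(2341) = 60.90.
dP/dQ = −0.1, so dQ/dP = 1/(−0.1) = -10.000.
ε = (dQ/dP)(P/Q) = (-10.000)(60.90/2341).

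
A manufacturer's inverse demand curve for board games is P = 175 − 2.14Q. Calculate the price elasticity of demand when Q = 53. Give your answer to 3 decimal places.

-0.543

At Q = 53, P = 175 − 2.14(53) = 61.58.
dP/dQ = −2.14, so dQ/dP = 1/(−2.14) = -0.467.
ε = (dQ/dP)(P/Q) = (-0.467)(61.58/53).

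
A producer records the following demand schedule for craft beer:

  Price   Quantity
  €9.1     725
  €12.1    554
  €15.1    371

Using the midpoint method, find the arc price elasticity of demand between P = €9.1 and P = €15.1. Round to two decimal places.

-1.30

At P = 9.1, Q = 725; at P = 15.1, Q = 371.
ΔQ = -354, ΔP = 6.0. Midpoints: P̄ = 12.10, Q̄ = 548.0.
ε = (ΔQ/ΔP)(P̄/Q̄) = (-354/6.0)(12.10/548.0).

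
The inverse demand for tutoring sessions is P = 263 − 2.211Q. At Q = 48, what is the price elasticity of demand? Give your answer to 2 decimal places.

At Q = 48, P = 263 − 2.211(48) = 156.87.
dP/dQ = −2.211, so dQ/dP = 1/(−2.211) = -0.452.
ε = (dQ/dP)(P/Q) = (-0.452)(156.87/48).

-1.48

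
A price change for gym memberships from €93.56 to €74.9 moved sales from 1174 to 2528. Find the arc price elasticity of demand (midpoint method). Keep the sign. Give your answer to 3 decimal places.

-3.302

ΔQ = 2528 − 1174 = 1354; ΔP = 74.9 − 93.56 = -18.66.
Midpoints: P̄ = 84.23, Q̄ = 1851.0.
ε = (ΔQ/ΔP)(P̄/Q̄) = (1354/-18.66)(84.23/1851.0).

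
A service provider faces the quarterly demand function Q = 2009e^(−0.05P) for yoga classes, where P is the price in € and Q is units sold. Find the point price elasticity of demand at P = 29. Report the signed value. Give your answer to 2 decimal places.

At P = 29, Q = 471.252.
dQ/dP = −0.05·2009e^(−0.05P) = −0.05Q = -23.563.
ε = (dQ/dP)(P/Q) = (-23.563)(29/471.252).

-1.45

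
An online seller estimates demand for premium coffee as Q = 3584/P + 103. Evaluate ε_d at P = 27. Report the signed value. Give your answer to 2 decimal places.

-0.56

At P = 27, Q = 235.741.
dQ/dP = −3584/P² = -4.916.
ε = (dQ/dP)(P/Q) = (-4.916)(27/235.741).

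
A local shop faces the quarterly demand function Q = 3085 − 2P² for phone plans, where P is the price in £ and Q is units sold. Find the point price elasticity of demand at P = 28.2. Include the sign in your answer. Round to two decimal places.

-2.13

At P = 28.2, Q = 1494.520.
dQ/dP = −4P = -112.800.
ε = (dQ/dP)(P/Q) = (-112.800)(28.2/1494.520).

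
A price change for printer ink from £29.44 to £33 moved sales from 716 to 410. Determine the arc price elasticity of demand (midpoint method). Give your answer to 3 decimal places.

ΔQ = 410 − 716 = -306; ΔP = 33 − 29.44 = 3.56.
Midpoints: P̄ = 31.22, Q̄ = 563.0.
ε = (ΔQ/ΔP)(P̄/Q̄) = (-306/3.56)(31.22/563.0).

-4.766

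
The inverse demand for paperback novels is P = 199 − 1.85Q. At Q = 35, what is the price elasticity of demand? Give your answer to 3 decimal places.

At Q = 35, P = 199 − 1.85(35) = 134.25.
dP/dQ = −1.85, so dQ/dP = 1/(−1.85) = -0.541.
ε = (dQ/dP)(P/Q) = (-0.541)(134.25/35).

-2.073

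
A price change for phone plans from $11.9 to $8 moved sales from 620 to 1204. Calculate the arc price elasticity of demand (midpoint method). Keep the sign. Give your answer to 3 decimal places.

ΔQ = 1204 − 620 = 584; ΔP = 8 − 11.9 = -3.9.
Midpoints: P̄ = 9.95, Q̄ = 912.0.
ε = (ΔQ/ΔP)(P̄/Q̄) = (584/-3.9)(9.95/912.0).

-1.634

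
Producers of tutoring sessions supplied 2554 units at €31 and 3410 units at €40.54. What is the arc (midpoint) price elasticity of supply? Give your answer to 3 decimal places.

1.076

ΔQ = 3410 − 2554 = 856; ΔP = 40.54 − 31 = 9.54.
Midpoints: P̄ = 35.77, Q̄ = 2982.0.
ε_s = (ΔQ/ΔP)(P̄/Q̄) = (856/9.54)(35.77/2982.0).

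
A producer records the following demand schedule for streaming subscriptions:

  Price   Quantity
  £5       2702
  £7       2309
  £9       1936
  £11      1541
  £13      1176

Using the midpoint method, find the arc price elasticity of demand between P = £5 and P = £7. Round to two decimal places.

At P = 5, Q = 2702; at P = 7, Q = 2309.
ΔQ = -393, ΔP = 2. Midpoints: P̄ = 6.00, Q̄ = 2505.5.
ε = (ΔQ/ΔP)(P̄/Q̄) = (-393/2)(6.00/2505.5).

-0.47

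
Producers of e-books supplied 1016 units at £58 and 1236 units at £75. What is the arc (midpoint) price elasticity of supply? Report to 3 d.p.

0.764

ΔQ = 1236 − 1016 = 220; ΔP = 75 − 58 = 17.
Midpoints: P̄ = 66.50, Q̄ = 1126.0.
ε_s = (ΔQ/ΔP)(P̄/Q̄) = (220/17)(66.50/1126.0).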